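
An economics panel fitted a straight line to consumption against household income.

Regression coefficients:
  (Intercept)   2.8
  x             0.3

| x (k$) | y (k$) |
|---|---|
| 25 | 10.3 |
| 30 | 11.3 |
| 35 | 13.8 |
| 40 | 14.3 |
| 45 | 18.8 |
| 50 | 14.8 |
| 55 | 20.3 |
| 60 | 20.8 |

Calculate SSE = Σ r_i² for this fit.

SSE = 17

x=25: ŷ = 2.8 + 0.3·25 = 10.3; r = 10.3 − 10.3 = 0
x=30: ŷ = 2.8 + 0.3·30 = 11.8; r = 11.3 − 11.8 = -0.5
x=35: ŷ = 2.8 + 0.3·35 = 13.3; r = 13.8 − 13.3 = 0.5
x=40: ŷ = 2.8 + 0.3·40 = 14.8; r = 14.3 − 14.8 = -0.5
x=45: ŷ = 2.8 + 0.3·45 = 16.3; r = 18.8 − 16.3 = 2.5
x=50: ŷ = 2.8 + 0.3·50 = 17.8; r = 14.8 − 17.8 = -3
x=55: ŷ = 2.8 + 0.3·55 = 19.3; r = 20.3 − 19.3 = 1
x=60: ŷ = 2.8 + 0.3·60 = 20.8; r = 20.8 − 20.8 = 0
SSE = 0 + 0.25 + 0.25 + 0.25 + 6.25 + 9 + 1 + 0 = 17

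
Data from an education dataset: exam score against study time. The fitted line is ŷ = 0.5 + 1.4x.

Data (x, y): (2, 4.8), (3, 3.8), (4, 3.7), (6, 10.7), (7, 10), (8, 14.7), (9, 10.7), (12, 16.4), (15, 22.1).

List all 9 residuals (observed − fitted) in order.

x=2: ŷ = 0.5 + 1.4·2 = 3.3; e = 4.8 − 3.3 = 1.5
x=3: ŷ = 0.5 + 1.4·3 = 4.7; e = 3.8 − 4.7 = -0.9
x=4: ŷ = 0.5 + 1.4·4 = 6.1; e = 3.7 − 6.1 = -2.4
x=6: ŷ = 0.5 + 1.4·6 = 8.9; e = 10.7 − 8.9 = 1.8
x=7: ŷ = 0.5 + 1.4·7 = 10.3; e = 10 − 10.3 = -0.3
x=8: ŷ = 0.5 + 1.4·8 = 11.7; e = 14.7 − 11.7 = 3
x=9: ŷ = 0.5 + 1.4·9 = 13.1; e = 10.7 − 13.1 = -2.4
x=12: ŷ = 0.5 + 1.4·12 = 17.3; e = 16.4 − 17.3 = -0.9
x=15: ŷ = 0.5 + 1.4·15 = 21.5; e = 22.1 − 21.5 = 0.6

1.5, -0.9, -2.4, 1.8, -0.3, 3, -2.4, -0.9, 0.6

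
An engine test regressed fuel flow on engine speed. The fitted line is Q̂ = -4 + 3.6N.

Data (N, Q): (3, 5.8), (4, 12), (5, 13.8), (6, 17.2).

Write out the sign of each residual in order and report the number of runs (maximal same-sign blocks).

N=3: Q̂ = -4 + 3.6·3 = 6.8; r = 5.8 − 6.8 = -1
N=4: Q̂ = -4 + 3.6·4 = 10.4; r = 12 − 10.4 = 1.6
N=5: Q̂ = -4 + 3.6·5 = 14; r = 13.8 − 14 = -0.2
N=6: Q̂ = -4 + 3.6·6 = 17.6; r = 17.2 − 17.6 = -0.4
Signs: − + − −
Runs: −×1, +×1, −×2 → 3

3 runs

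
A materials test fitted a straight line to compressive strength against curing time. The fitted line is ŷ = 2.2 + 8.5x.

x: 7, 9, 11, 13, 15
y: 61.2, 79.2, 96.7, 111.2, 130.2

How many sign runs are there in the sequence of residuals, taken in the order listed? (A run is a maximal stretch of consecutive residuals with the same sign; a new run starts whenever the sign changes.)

4 runs

x=7: ŷ = 2.2 + 8.5·7 = 61.7; r = 61.2 − 61.7 = -0.5
x=9: ŷ = 2.2 + 8.5·9 = 78.7; r = 79.2 − 78.7 = 0.5
x=11: ŷ = 2.2 + 8.5·11 = 95.7; r = 96.7 − 95.7 = 1
x=13: ŷ = 2.2 + 8.5·13 = 112.7; r = 111.2 − 112.7 = -1.5
x=15: ŷ = 2.2 + 8.5·15 = 129.7; r = 130.2 − 129.7 = 0.5
Signs: − + + − +
Runs: −×1, +×2, −×1, +×1 → 4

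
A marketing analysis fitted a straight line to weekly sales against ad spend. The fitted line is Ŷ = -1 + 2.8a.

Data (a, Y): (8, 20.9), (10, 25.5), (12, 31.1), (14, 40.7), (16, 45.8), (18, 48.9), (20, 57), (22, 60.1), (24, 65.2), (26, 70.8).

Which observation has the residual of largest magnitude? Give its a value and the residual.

a = 14, r = 2.5

a=8: Ŷ = -1 + 2.8·8 = 21.4; r = 20.9 − 21.4 = -0.5
a=10: Ŷ = -1 + 2.8·10 = 27; r = 25.5 − 27 = -1.5
a=12: Ŷ = -1 + 2.8·12 = 32.6; r = 31.1 − 32.6 = -1.5
a=14: Ŷ = -1 + 2.8·14 = 38.2; r = 40.7 − 38.2 = 2.5
a=16: Ŷ = -1 + 2.8·16 = 43.8; r = 45.8 − 43.8 = 2
a=18: Ŷ = -1 + 2.8·18 = 49.4; r = 48.9 − 49.4 = -0.5
a=20: Ŷ = -1 + 2.8·20 = 55; r = 57 − 55 = 2
a=22: Ŷ = -1 + 2.8·22 = 60.6; r = 60.1 − 60.6 = -0.5
a=24: Ŷ = -1 + 2.8·24 = 66.2; r = 65.2 − 66.2 = -1
a=26: Ŷ = -1 + 2.8·26 = 71.8; r = 70.8 − 71.8 = -1
Largest |r| is 2.5 at a = 14, residual 2.5.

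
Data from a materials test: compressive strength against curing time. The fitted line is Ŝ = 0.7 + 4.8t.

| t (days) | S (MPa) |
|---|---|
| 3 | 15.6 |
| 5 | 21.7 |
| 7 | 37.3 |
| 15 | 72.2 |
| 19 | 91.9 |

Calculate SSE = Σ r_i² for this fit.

t=3: Ŝ = 0.7 + 4.8·3 = 15.1; r = 15.6 − 15.1 = 0.5
t=5: Ŝ = 0.7 + 4.8·5 = 24.7; r = 21.7 − 24.7 = -3
t=7: Ŝ = 0.7 + 4.8·7 = 34.3; r = 37.3 − 34.3 = 3
t=15: Ŝ = 0.7 + 4.8·15 = 72.7; r = 72.2 − 72.7 = -0.5
t=19: Ŝ = 0.7 + 4.8·19 = 91.9; r = 91.9 − 91.9 = 0
SSE = 0.25 + 9 + 9 + 0.25 + 0 = 18.5

SSE = 18.5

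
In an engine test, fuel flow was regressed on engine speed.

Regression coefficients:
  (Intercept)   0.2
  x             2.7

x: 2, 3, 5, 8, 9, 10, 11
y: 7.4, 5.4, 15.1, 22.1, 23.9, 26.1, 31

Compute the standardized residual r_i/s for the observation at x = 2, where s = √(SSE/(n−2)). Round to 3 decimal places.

x=2: ŷ = 0.2 + 2.7·2 = 5.6; r = 7.4 − 5.6 = 1.8
x=3: ŷ = 0.2 + 2.7·3 = 8.3; r = 5.4 − 8.3 = -2.9
x=5: ŷ = 0.2 + 2.7·5 = 13.7; r = 15.1 − 13.7 = 1.4
x=8: ŷ = 0.2 + 2.7·8 = 21.8; r = 22.1 − 21.8 = 0.3
x=9: ŷ = 0.2 + 2.7·9 = 24.5; r = 23.9 − 24.5 = -0.6
x=10: ŷ = 0.2 + 2.7·10 = 27.2; r = 26.1 − 27.2 = -1.1
x=11: ŷ = 0.2 + 2.7·11 = 29.9; r = 31 − 29.9 = 1.1
SSE = 3.24 + 8.41 + 1.96 + 0.09 + 0.36 + 1.21 + 1.21 = 16.48
s = √(16.48/5) = 1.81549
r/s = 1.8 / 1.81549 = 0.991

0.991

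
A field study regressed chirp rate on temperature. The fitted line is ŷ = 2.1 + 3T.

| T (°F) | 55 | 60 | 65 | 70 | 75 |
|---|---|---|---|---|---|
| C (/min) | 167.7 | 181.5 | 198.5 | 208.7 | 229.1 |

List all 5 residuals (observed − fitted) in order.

0.6, -0.6, 1.4, -3.4, 2

T=55: ŷ = 2.1 + 3·55 = 167.1; e = 167.7 − 167.1 = 0.6
T=60: ŷ = 2.1 + 3·60 = 182.1; e = 181.5 − 182.1 = -0.6
T=65: ŷ = 2.1 + 3·65 = 197.1; e = 198.5 − 197.1 = 1.4
T=70: ŷ = 2.1 + 3·70 = 212.1; e = 208.7 − 212.1 = -3.4
T=75: ŷ = 2.1 + 3·75 = 227.1; e = 229.1 − 227.1 = 2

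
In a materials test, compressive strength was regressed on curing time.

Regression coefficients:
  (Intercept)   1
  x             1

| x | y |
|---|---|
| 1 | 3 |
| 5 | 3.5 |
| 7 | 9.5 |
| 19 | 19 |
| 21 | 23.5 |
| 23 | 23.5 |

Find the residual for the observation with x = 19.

ŷ = 1 + 19 = 20
e = 19 − 20 = -1

e = -1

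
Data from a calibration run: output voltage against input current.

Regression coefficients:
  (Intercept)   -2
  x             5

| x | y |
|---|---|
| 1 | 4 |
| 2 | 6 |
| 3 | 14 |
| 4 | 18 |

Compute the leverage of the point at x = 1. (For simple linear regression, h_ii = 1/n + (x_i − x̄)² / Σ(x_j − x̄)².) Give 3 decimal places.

h = 0.700

x̄ = (1 + 2 + 3 + 4)/4 = 2.5
Σ(x − x̄)² = 2.25 + 0.25 + 0.25 + 2.25 = 5
h = 1/4 + (-1.5)²/5 = 0.25 + 0.45 = 0.700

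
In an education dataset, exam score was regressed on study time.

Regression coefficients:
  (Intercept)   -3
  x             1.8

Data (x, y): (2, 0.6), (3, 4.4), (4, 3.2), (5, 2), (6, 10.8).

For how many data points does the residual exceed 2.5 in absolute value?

x=2: ŷ = -3 + 1.8·2 = 0.6; r = 0.6 − 0.6 = 0
x=3: ŷ = -3 + 1.8·3 = 2.4; r = 4.4 − 2.4 = 2
x=4: ŷ = -3 + 1.8·4 = 4.2; r = 3.2 − 4.2 = -1
x=5: ŷ = -3 + 1.8·5 = 6; r = 2 − 6 = -4
x=6: ŷ = -3 + 1.8·6 = 7.8; r = 10.8 − 7.8 = 3
|r| > 2.5: x=5 (|r|=4), x=6 (|r|=3) → 2

2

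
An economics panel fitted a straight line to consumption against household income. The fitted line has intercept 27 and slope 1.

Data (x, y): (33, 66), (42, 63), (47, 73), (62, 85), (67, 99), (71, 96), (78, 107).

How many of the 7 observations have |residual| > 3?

x=33: ŷ = 27 + 33 = 60; r = 66 − 60 = 6
x=42: ŷ = 27 + 42 = 69; r = 63 − 69 = -6
x=47: ŷ = 27 + 47 = 74; r = 73 − 74 = -1
x=62: ŷ = 27 + 62 = 89; r = 85 − 89 = -4
x=67: ŷ = 27 + 67 = 94; r = 99 − 94 = 5
x=71: ŷ = 27 + 71 = 98; r = 96 − 98 = -2
x=78: ŷ = 27 + 78 = 105; r = 107 − 105 = 2
|r| > 3: x=33 (|r|=6), x=42 (|r|=6), x=62 (|r|=4), x=67 (|r|=5) → 4

4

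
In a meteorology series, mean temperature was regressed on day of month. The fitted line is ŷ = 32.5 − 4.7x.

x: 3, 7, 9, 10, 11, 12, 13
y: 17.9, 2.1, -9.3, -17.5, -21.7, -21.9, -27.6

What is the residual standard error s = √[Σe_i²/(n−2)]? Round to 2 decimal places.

x=3: ŷ = 32.5 − 4.7·3 = 18.4; e = 17.9 − 18.4 = -0.5
x=7: ŷ = 32.5 − 4.7·7 = -0.4; e = 2.1 − (-0.4) = 2.5
x=9: ŷ = 32.5 − 4.7·9 = -9.8; e = -9.3 − (-9.8) = 0.5
x=10: ŷ = 32.5 − 4.7·10 = -14.5; e = -17.5 − (-14.5) = -3
x=11: ŷ = 32.5 − 4.7·11 = -19.2; e = -21.7 − (-19.2) = -2.5
x=12: ŷ = 32.5 − 4.7·12 = -23.9; e = -21.9 − (-23.9) = 2
x=13: ŷ = 32.5 − 4.7·13 = -28.6; e = -27.6 − (-28.6) = 1
SSE = 0.25 + 6.25 + 0.25 + 9 + 6.25 + 4 + 1 = 27
s = √(27/5) = √5.4 ≈ 2.32

s = 2.32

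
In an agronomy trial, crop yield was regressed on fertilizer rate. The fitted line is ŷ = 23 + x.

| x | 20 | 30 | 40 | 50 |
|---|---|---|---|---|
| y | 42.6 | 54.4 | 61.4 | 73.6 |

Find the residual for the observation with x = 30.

r = 1.4

ŷ = 23 + 30 = 53
r = 54.4 − 53 = 1.4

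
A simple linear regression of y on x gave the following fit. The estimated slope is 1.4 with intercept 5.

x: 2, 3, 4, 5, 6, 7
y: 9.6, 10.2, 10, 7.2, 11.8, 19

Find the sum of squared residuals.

x=2: ŷ = 5 + 1.4·2 = 7.8; r = 9.6 − 7.8 = 1.8
x=3: ŷ = 5 + 1.4·3 = 9.2; r = 10.2 − 9.2 = 1
x=4: ŷ = 5 + 1.4·4 = 10.6; r = 10 − 10.6 = -0.6
x=5: ŷ = 5 + 1.4·5 = 12; r = 7.2 − 12 = -4.8
x=6: ŷ = 5 + 1.4·6 = 13.4; r = 11.8 − 13.4 = -1.6
x=7: ŷ = 5 + 1.4·7 = 14.8; r = 19 − 14.8 = 4.2
SSE = 3.24 + 1 + 0.36 + 23.04 + 2.56 + 17.64 = 47.84

SSE = 47.84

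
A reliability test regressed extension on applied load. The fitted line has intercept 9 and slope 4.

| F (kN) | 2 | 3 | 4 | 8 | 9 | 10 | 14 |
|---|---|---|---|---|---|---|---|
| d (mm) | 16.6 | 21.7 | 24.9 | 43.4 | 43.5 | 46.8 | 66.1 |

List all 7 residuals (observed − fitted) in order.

-0.4, 0.7, -0.1, 2.4, -1.5, -2.2, 1.1

F=2: d̂ = 9 + 4·2 = 17; r = 16.6 − 17 = -0.4
F=3: d̂ = 9 + 4·3 = 21; r = 21.7 − 21 = 0.7
F=4: d̂ = 9 + 4·4 = 25; r = 24.9 − 25 = -0.1
F=8: d̂ = 9 + 4·8 = 41; r = 43.4 − 41 = 2.4
F=9: d̂ = 9 + 4·9 = 45; r = 43.5 − 45 = -1.5
F=10: d̂ = 9 + 4·10 = 49; r = 46.8 − 49 = -2.2
F=14: d̂ = 9 + 4·14 = 65; r = 66.1 − 65 = 1.1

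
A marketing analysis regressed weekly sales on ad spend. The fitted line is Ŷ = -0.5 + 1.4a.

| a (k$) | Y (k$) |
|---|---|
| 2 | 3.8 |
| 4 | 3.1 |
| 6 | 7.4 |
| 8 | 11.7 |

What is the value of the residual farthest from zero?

a=2: Ŷ = -0.5 + 1.4·2 = 2.3; r = 3.8 − 2.3 = 1.5
a=4: Ŷ = -0.5 + 1.4·4 = 5.1; r = 3.1 − 5.1 = -2
a=6: Ŷ = -0.5 + 1.4·6 = 7.9; r = 7.4 − 7.9 = -0.5
a=8: Ŷ = -0.5 + 1.4·8 = 10.7; r = 11.7 − 10.7 = 1
Largest |r| is 2 at a = 4, residual -2.

r = -2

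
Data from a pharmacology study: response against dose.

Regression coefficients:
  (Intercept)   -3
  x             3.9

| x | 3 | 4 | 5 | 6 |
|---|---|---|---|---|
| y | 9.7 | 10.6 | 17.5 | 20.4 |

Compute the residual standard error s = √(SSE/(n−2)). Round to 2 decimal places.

x=3: ŷ = -3 + 3.9·3 = 8.7; e = 9.7 − 8.7 = 1
x=4: ŷ = -3 + 3.9·4 = 12.6; e = 10.6 − 12.6 = -2
x=5: ŷ = -3 + 3.9·5 = 16.5; e = 17.5 − 16.5 = 1
x=6: ŷ = -3 + 3.9·6 = 20.4; e = 20.4 − 20.4 = 0
SSE = 1 + 4 + 1 + 0 = 6
s = √(6/2) = √3 ≈ 1.73

s = 1.73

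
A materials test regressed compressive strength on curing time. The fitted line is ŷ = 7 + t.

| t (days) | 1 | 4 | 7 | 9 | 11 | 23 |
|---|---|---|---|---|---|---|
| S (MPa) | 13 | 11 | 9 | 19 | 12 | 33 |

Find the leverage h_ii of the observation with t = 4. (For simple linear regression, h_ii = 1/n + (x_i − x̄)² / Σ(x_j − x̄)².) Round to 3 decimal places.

h = 0.258

t̄ = (1 + 4 + 7 + 9 + 11 + 23)/6 = 9.16667
Σ(t − t̄)² = 66.6944 + 26.6944 + 4.69444 + 0.0277778 + 3.36111 + 191.361 = 292.833
h = 1/6 + (-5.16667)²/292.833 = 0.166667 + 0.0911592 = 0.258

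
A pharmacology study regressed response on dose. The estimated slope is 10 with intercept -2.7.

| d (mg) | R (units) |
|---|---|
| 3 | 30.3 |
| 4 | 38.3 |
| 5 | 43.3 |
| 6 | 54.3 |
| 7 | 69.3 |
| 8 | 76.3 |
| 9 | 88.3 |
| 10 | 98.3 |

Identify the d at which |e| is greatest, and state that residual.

d = 5, e = -4

d=3: ŷ = -2.7 + 10·3 = 27.3; e = 30.3 − 27.3 = 3
d=4: ŷ = -2.7 + 10·4 = 37.3; e = 38.3 − 37.3 = 1
d=5: ŷ = -2.7 + 10·5 = 47.3; e = 43.3 − 47.3 = -4
d=6: ŷ = -2.7 + 10·6 = 57.3; e = 54.3 − 57.3 = -3
d=7: ŷ = -2.7 + 10·7 = 67.3; e = 69.3 − 67.3 = 2
d=8: ŷ = -2.7 + 10·8 = 77.3; e = 76.3 − 77.3 = -1
d=9: ŷ = -2.7 + 10·9 = 87.3; e = 88.3 − 87.3 = 1
d=10: ŷ = -2.7 + 10·10 = 97.3; e = 98.3 − 97.3 = 1
Largest |e| is 4 at d = 5, residual -4.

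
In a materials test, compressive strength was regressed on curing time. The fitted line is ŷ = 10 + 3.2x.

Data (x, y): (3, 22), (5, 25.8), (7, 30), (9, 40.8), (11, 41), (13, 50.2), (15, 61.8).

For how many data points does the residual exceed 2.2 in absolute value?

x=3: ŷ = 10 + 3.2·3 = 19.6; e = 22 − 19.6 = 2.4
x=5: ŷ = 10 + 3.2·5 = 26; e = 25.8 − 26 = -0.2
x=7: ŷ = 10 + 3.2·7 = 32.4; e = 30 − 32.4 = -2.4
x=9: ŷ = 10 + 3.2·9 = 38.8; e = 40.8 − 38.8 = 2
x=11: ŷ = 10 + 3.2·11 = 45.2; e = 41 − 45.2 = -4.2
x=13: ŷ = 10 + 3.2·13 = 51.6; e = 50.2 − 51.6 = -1.4
x=15: ŷ = 10 + 3.2·15 = 58; e = 61.8 − 58 = 3.8
|e| > 2.2: x=3 (|e|=2.4), x=7 (|e|=2.4), x=11 (|e|=4.2), x=15 (|e|=3.8) → 4

4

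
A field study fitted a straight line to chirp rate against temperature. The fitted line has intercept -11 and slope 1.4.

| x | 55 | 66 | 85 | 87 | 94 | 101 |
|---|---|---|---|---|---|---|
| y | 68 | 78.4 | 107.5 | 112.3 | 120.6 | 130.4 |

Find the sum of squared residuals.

x=55: ŷ = -11 + 1.4·55 = 66; r = 68 − 66 = 2
x=66: ŷ = -11 + 1.4·66 = 81.4; r = 78.4 − 81.4 = -3
x=85: ŷ = -11 + 1.4·85 = 108; r = 107.5 − 108 = -0.5
x=87: ŷ = -11 + 1.4·87 = 110.8; r = 112.3 − 110.8 = 1.5
x=94: ŷ = -11 + 1.4·94 = 120.6; r = 120.6 − 120.6 = 0
x=101: ŷ = -11 + 1.4·101 = 130.4; r = 130.4 − 130.4 = 0
SSE = 4 + 9 + 0.25 + 2.25 + 0 + 0 = 15.5

SSE = 15.5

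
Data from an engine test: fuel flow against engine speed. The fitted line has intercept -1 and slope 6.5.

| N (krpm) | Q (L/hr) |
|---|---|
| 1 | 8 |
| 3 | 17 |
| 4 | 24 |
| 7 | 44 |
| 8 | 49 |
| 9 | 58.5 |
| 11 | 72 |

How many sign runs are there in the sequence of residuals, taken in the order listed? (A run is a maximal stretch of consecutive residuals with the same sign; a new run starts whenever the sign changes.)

3 runs

N=1: Q̂ = -1 + 6.5·1 = 5.5; e = 8 − 5.5 = 2.5
N=3: Q̂ = -1 + 6.5·3 = 18.5; e = 17 − 18.5 = -1.5
N=4: Q̂ = -1 + 6.5·4 = 25; e = 24 − 25 = -1
N=7: Q̂ = -1 + 6.5·7 = 44.5; e = 44 − 44.5 = -0.5
N=8: Q̂ = -1 + 6.5·8 = 51; e = 49 − 51 = -2
N=9: Q̂ = -1 + 6.5·9 = 57.5; e = 58.5 − 57.5 = 1
N=11: Q̂ = -1 + 6.5·11 = 70.5; e = 72 − 70.5 = 1.5
Signs: + − − − − + +
Runs: +×1, −×4, +×2 → 3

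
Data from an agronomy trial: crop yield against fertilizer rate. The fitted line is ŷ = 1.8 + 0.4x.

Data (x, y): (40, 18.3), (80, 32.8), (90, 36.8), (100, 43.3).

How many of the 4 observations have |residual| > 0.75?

x=40: ŷ = 1.8 + 0.4·40 = 17.8; r = 18.3 − 17.8 = 0.5
x=80: ŷ = 1.8 + 0.4·80 = 33.8; r = 32.8 − 33.8 = -1
x=90: ŷ = 1.8 + 0.4·90 = 37.8; r = 36.8 − 37.8 = -1
x=100: ŷ = 1.8 + 0.4·100 = 41.8; r = 43.3 − 41.8 = 1.5
|r| > 0.75: x=80 (|r|=1), x=90 (|r|=1), x=100 (|r|=1.5) → 3

3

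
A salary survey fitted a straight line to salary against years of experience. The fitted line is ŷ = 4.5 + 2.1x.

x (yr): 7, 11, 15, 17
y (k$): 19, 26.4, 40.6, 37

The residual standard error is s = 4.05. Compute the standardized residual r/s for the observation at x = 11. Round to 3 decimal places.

-0.296

ŷ = 4.5 + 2.1·11 = 27.6
r = 26.4 − 27.6 = -1.2
r/s = -1.2 / 4.05 = -0.296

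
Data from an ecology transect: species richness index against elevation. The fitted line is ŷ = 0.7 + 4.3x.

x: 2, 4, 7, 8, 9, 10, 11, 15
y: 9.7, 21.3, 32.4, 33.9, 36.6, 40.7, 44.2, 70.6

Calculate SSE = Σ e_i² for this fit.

SSE = 76.16

x=2: ŷ = 0.7 + 4.3·2 = 9.3; e = 9.7 − 9.3 = 0.4
x=4: ŷ = 0.7 + 4.3·4 = 17.9; e = 21.3 − 17.9 = 3.4
x=7: ŷ = 0.7 + 4.3·7 = 30.8; e = 32.4 − 30.8 = 1.6
x=8: ŷ = 0.7 + 4.3·8 = 35.1; e = 33.9 − 35.1 = -1.2
x=9: ŷ = 0.7 + 4.3·9 = 39.4; e = 36.6 − 39.4 = -2.8
x=10: ŷ = 0.7 + 4.3·10 = 43.7; e = 40.7 − 43.7 = -3
x=11: ŷ = 0.7 + 4.3·11 = 48; e = 44.2 − 48 = -3.8
x=15: ŷ = 0.7 + 4.3·15 = 65.2; e = 70.6 − 65.2 = 5.4
SSE = 0.16 + 11.56 + 2.56 + 1.44 + 7.84 + 9 + 14.44 + 29.16 = 76.16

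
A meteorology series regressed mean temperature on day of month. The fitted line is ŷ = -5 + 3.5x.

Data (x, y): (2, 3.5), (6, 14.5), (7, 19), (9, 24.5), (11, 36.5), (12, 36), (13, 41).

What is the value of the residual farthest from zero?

e = 3

x=2: ŷ = -5 + 3.5·2 = 2; e = 3.5 − 2 = 1.5
x=6: ŷ = -5 + 3.5·6 = 16; e = 14.5 − 16 = -1.5
x=7: ŷ = -5 + 3.5·7 = 19.5; e = 19 − 19.5 = -0.5
x=9: ŷ = -5 + 3.5·9 = 26.5; e = 24.5 − 26.5 = -2
x=11: ŷ = -5 + 3.5·11 = 33.5; e = 36.5 − 33.5 = 3
x=12: ŷ = -5 + 3.5·12 = 37; e = 36 − 37 = -1
x=13: ŷ = -5 + 3.5·13 = 40.5; e = 41 − 40.5 = 0.5
Largest |e| is 3 at x = 11, residual 3.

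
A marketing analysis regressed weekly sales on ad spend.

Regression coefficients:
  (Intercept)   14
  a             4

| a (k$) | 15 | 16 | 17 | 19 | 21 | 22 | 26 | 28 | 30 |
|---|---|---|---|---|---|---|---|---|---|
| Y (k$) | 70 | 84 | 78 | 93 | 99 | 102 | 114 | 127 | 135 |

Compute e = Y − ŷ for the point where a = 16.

ŷ = 14 + 4·16 = 78
e = 84 − 78 = 6

e = 6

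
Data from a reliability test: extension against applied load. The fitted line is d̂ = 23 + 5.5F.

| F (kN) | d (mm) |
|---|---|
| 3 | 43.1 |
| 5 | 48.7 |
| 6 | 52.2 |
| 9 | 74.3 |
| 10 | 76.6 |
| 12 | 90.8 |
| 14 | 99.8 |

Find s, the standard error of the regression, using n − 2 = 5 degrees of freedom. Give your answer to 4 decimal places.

s = 2.7971

F=3: d̂ = 23 + 5.5·3 = 39.5; r = 43.1 − 39.5 = 3.6
F=5: d̂ = 23 + 5.5·5 = 50.5; r = 48.7 − 50.5 = -1.8
F=6: d̂ = 23 + 5.5·6 = 56; r = 52.2 − 56 = -3.8
F=9: d̂ = 23 + 5.5·9 = 72.5; r = 74.3 − 72.5 = 1.8
F=10: d̂ = 23 + 5.5·10 = 78; r = 76.6 − 78 = -1.4
F=12: d̂ = 23 + 5.5·12 = 89; r = 90.8 − 89 = 1.8
F=14: d̂ = 23 + 5.5·14 = 100; r = 99.8 − 100 = -0.2
SSE = 12.96 + 3.24 + 14.44 + 3.24 + 1.96 + 3.24 + 0.04 = 39.12
s = √(39.12/5) = √7.824 ≈ 2.7971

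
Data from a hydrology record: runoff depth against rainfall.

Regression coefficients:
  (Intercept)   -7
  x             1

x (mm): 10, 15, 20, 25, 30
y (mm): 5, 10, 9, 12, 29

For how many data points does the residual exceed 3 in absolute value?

3

x=10: ŷ = -7 + 10 = 3; r = 5 − 3 = 2
x=15: ŷ = -7 + 15 = 8; r = 10 − 8 = 2
x=20: ŷ = -7 + 20 = 13; r = 9 − 13 = -4
x=25: ŷ = -7 + 25 = 18; r = 12 − 18 = -6
x=30: ŷ = -7 + 30 = 23; r = 29 − 23 = 6
|r| > 3: x=20 (|r|=4), x=25 (|r|=6), x=30 (|r|=6) → 3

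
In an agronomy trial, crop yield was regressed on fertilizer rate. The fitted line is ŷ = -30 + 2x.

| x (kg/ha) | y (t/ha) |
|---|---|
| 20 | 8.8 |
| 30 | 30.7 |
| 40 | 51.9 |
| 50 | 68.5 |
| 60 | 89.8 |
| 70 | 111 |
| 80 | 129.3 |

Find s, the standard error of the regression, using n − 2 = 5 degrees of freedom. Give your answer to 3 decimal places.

x=20: ŷ = -30 + 2·20 = 10; r = 8.8 − 10 = -1.2
x=30: ŷ = -30 + 2·30 = 30; r = 30.7 − 30 = 0.7
x=40: ŷ = -30 + 2·40 = 50; r = 51.9 − 50 = 1.9
x=50: ŷ = -30 + 2·50 = 70; r = 68.5 − 70 = -1.5
x=60: ŷ = -30 + 2·60 = 90; r = 89.8 − 90 = -0.2
x=70: ŷ = -30 + 2·70 = 110; r = 111 − 110 = 1
x=80: ŷ = -30 + 2·80 = 130; r = 129.3 − 130 = -0.7
SSE = 1.44 + 0.49 + 3.61 + 2.25 + 0.04 + 1 + 0.49 = 9.32
s = √(9.32/5) = √1.864 ≈ 1.365

s = 1.365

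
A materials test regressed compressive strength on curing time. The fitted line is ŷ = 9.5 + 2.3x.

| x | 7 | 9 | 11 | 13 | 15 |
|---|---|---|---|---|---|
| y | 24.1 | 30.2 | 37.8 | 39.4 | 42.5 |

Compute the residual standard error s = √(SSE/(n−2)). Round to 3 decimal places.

x=7: ŷ = 9.5 + 2.3·7 = 25.6; e = 24.1 − 25.6 = -1.5
x=9: ŷ = 9.5 + 2.3·9 = 30.2; e = 30.2 − 30.2 = 0
x=11: ŷ = 9.5 + 2.3·11 = 34.8; e = 37.8 − 34.8 = 3
x=13: ŷ = 9.5 + 2.3·13 = 39.4; e = 39.4 − 39.4 = 0
x=15: ŷ = 9.5 + 2.3·15 = 44; e = 42.5 − 44 = -1.5
SSE = 2.25 + 0 + 9 + 0 + 2.25 = 13.5
s = √(13.5/3) = √4.5 ≈ 2.121

s = 2.121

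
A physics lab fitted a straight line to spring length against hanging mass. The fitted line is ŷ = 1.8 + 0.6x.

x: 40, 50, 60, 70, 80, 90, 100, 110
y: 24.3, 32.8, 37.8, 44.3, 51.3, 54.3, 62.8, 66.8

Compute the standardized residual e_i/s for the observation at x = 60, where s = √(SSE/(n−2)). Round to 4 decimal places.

0.0000

x=40: ŷ = 1.8 + 0.6·40 = 25.8; e = 24.3 − 25.8 = -1.5
x=50: ŷ = 1.8 + 0.6·50 = 31.8; e = 32.8 − 31.8 = 1
x=60: ŷ = 1.8 + 0.6·60 = 37.8; e = 37.8 − 37.8 = 0
x=70: ŷ = 1.8 + 0.6·70 = 43.8; e = 44.3 − 43.8 = 0.5
x=80: ŷ = 1.8 + 0.6·80 = 49.8; e = 51.3 − 49.8 = 1.5
x=90: ŷ = 1.8 + 0.6·90 = 55.8; e = 54.3 − 55.8 = -1.5
x=100: ŷ = 1.8 + 0.6·100 = 61.8; e = 62.8 − 61.8 = 1
x=110: ŷ = 1.8 + 0.6·110 = 67.8; e = 66.8 − 67.8 = -1
SSE = 2.25 + 1 + 0 + 0.25 + 2.25 + 2.25 + 1 + 1 = 10
s = √(10/6) = 1.29099
e/s = 0 / 1.29099 = 0.0000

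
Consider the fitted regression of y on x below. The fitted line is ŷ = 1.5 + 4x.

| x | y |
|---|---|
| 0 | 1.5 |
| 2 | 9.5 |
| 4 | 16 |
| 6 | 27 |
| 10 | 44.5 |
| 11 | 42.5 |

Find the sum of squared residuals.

x=0: ŷ = 1.5 + 4·0 = 1.5; e = 1.5 − 1.5 = 0
x=2: ŷ = 1.5 + 4·2 = 9.5; e = 9.5 − 9.5 = 0
x=4: ŷ = 1.5 + 4·4 = 17.5; e = 16 − 17.5 = -1.5
x=6: ŷ = 1.5 + 4·6 = 25.5; e = 27 − 25.5 = 1.5
x=10: ŷ = 1.5 + 4·10 = 41.5; e = 44.5 − 41.5 = 3
x=11: ŷ = 1.5 + 4·11 = 45.5; e = 42.5 − 45.5 = -3
SSE = 0 + 0 + 2.25 + 2.25 + 9 + 9 = 22.5

SSE = 22.5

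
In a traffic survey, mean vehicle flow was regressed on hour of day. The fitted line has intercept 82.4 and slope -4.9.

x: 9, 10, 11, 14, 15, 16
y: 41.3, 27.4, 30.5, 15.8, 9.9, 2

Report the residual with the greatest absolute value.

r = -6

x=9: ŷ = 82.4 − 4.9·9 = 38.3; r = 41.3 − 38.3 = 3
x=10: ŷ = 82.4 − 4.9·10 = 33.4; r = 27.4 − 33.4 = -6
x=11: ŷ = 82.4 − 4.9·11 = 28.5; r = 30.5 − 28.5 = 2
x=14: ŷ = 82.4 − 4.9·14 = 13.8; r = 15.8 − 13.8 = 2
x=15: ŷ = 82.4 − 4.9·15 = 8.9; r = 9.9 − 8.9 = 1
x=16: ŷ = 82.4 − 4.9·16 = 4; r = 2 − 4 = -2
Largest |r| is 6 at x = 10, residual -6.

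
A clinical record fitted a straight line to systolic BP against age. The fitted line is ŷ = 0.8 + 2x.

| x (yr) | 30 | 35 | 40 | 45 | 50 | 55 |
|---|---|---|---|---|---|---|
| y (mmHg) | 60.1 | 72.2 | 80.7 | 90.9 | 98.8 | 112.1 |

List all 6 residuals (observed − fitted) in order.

-0.7, 1.4, -0.1, 0.1, -2, 1.3

x=30: ŷ = 0.8 + 2·30 = 60.8; r = 60.1 − 60.8 = -0.7
x=35: ŷ = 0.8 + 2·35 = 70.8; r = 72.2 − 70.8 = 1.4
x=40: ŷ = 0.8 + 2·40 = 80.8; r = 80.7 − 80.8 = -0.1
x=45: ŷ = 0.8 + 2·45 = 90.8; r = 90.9 − 90.8 = 0.1
x=50: ŷ = 0.8 + 2·50 = 100.8; r = 98.8 − 100.8 = -2
x=55: ŷ = 0.8 + 2·55 = 110.8; r = 112.1 − 110.8 = 1.3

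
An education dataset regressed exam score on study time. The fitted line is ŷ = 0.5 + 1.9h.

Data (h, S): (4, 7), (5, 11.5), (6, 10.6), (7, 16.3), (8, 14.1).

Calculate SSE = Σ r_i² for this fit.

SSE = 13.96

h=4: ŷ = 0.5 + 1.9·4 = 8.1; r = 7 − 8.1 = -1.1
h=5: ŷ = 0.5 + 1.9·5 = 10; r = 11.5 − 10 = 1.5
h=6: ŷ = 0.5 + 1.9·6 = 11.9; r = 10.6 − 11.9 = -1.3
h=7: ŷ = 0.5 + 1.9·7 = 13.8; r = 16.3 − 13.8 = 2.5
h=8: ŷ = 0.5 + 1.9·8 = 15.7; r = 14.1 − 15.7 = -1.6
SSE = 1.21 + 2.25 + 1.69 + 6.25 + 2.56 = 13.96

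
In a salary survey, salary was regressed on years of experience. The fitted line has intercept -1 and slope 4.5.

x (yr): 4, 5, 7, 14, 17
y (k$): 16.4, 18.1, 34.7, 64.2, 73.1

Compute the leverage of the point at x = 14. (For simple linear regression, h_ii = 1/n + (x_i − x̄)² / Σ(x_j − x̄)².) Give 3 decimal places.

x̄ = (4 + 5 + 7 + 14 + 17)/5 = 9.4
Σ(x − x̄)² = 29.16 + 19.36 + 5.76 + 21.16 + 57.76 = 133.2
h = 1/5 + (4.6)²/133.2 = 0.2 + 0.158859 = 0.359

h = 0.359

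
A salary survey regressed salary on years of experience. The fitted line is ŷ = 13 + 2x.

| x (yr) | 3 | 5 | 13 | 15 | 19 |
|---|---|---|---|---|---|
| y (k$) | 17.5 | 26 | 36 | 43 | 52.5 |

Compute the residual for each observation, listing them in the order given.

x=3: ŷ = 13 + 2·3 = 19; r = 17.5 − 19 = -1.5
x=5: ŷ = 13 + 2·5 = 23; r = 26 − 23 = 3
x=13: ŷ = 13 + 2·13 = 39; r = 36 − 39 = -3
x=15: ŷ = 13 + 2·15 = 43; r = 43 − 43 = 0
x=19: ŷ = 13 + 2·19 = 51; r = 52.5 − 51 = 1.5

-1.5, 3, -3, 0, 1.5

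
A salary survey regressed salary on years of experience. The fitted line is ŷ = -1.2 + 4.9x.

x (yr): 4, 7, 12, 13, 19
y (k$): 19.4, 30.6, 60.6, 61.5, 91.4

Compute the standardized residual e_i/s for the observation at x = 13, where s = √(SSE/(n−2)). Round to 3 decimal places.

-0.414

x=4: ŷ = -1.2 + 4.9·4 = 18.4; e = 19.4 − 18.4 = 1
x=7: ŷ = -1.2 + 4.9·7 = 33.1; e = 30.6 − 33.1 = -2.5
x=12: ŷ = -1.2 + 4.9·12 = 57.6; e = 60.6 − 57.6 = 3
x=13: ŷ = -1.2 + 4.9·13 = 62.5; e = 61.5 − 62.5 = -1
x=19: ŷ = -1.2 + 4.9·19 = 91.9; e = 91.4 − 91.9 = -0.5
SSE = 1 + 6.25 + 9 + 1 + 0.25 = 17.5
s = √(17.5/3) = 2.41523
e/s = -1 / 2.41523 = -0.414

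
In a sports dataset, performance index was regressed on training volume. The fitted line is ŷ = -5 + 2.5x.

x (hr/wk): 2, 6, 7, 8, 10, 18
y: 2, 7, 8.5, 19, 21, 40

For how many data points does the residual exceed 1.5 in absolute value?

x=2: ŷ = -5 + 2.5·2 = 0; e = 2 − 0 = 2
x=6: ŷ = -5 + 2.5·6 = 10; e = 7 − 10 = -3
x=7: ŷ = -5 + 2.5·7 = 12.5; e = 8.5 − 12.5 = -4
x=8: ŷ = -5 + 2.5·8 = 15; e = 19 − 15 = 4
x=10: ŷ = -5 + 2.5·10 = 20; e = 21 − 20 = 1
x=18: ŷ = -5 + 2.5·18 = 40; e = 40 − 40 = 0
|e| > 1.5: x=2 (|e|=2), x=6 (|e|=3), x=7 (|e|=4), x=8 (|e|=4) → 4

4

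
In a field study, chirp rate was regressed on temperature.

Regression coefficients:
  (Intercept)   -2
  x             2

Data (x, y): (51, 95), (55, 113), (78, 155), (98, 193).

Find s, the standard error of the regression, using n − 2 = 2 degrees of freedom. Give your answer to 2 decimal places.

x=51: ŷ = -2 + 2·51 = 100; r = 95 − 100 = -5
x=55: ŷ = -2 + 2·55 = 108; r = 113 − 108 = 5
x=78: ŷ = -2 + 2·78 = 154; r = 155 − 154 = 1
x=98: ŷ = -2 + 2·98 = 194; r = 193 − 194 = -1
SSE = 25 + 25 + 1 + 1 = 52
s = √(52/2) = √26 ≈ 5.10

s = 5.10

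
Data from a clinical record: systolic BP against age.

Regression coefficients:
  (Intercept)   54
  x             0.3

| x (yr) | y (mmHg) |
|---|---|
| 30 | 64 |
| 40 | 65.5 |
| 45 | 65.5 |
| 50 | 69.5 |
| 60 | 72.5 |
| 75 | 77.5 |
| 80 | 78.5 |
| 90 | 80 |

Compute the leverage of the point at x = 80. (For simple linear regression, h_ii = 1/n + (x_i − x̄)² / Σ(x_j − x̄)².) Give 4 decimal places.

x̄ = (30 + 40 + 45 + 50 + 60 + 75 + 80 + 90)/8 = 58.75
Σ(x − x̄)² = 826.562 + 351.562 + 189.062 + 76.5625 + 1.5625 + 264.062 + 451.562 + 976.562 = 3137.5
h = 1/8 + (21.25)²/3137.5 = 0.125 + 0.143924 = 0.2689

h = 0.2689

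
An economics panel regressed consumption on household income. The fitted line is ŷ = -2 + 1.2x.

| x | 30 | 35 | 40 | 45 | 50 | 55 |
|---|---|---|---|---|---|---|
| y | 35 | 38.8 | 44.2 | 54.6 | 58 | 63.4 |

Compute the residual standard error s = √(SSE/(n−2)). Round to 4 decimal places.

s = 1.7889

x=30: ŷ = -2 + 1.2·30 = 34; e = 35 − 34 = 1
x=35: ŷ = -2 + 1.2·35 = 40; e = 38.8 − 40 = -1.2
x=40: ŷ = -2 + 1.2·40 = 46; e = 44.2 − 46 = -1.8
x=45: ŷ = -2 + 1.2·45 = 52; e = 54.6 − 52 = 2.6
x=50: ŷ = -2 + 1.2·50 = 58; e = 58 − 58 = 0
x=55: ŷ = -2 + 1.2·55 = 64; e = 63.4 − 64 = -0.6
SSE = 1 + 1.44 + 3.24 + 6.76 + 0 + 0.36 = 12.8
s = √(12.8/4) = √3.2 ≈ 1.7889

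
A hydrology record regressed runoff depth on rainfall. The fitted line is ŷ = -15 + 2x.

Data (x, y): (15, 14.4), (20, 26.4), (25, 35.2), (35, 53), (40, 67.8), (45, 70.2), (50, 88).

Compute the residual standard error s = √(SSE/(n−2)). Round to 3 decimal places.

s = 3.041

x=15: ŷ = -15 + 2·15 = 15; e = 14.4 − 15 = -0.6
x=20: ŷ = -15 + 2·20 = 25; e = 26.4 − 25 = 1.4
x=25: ŷ = -15 + 2·25 = 35; e = 35.2 − 35 = 0.2
x=35: ŷ = -15 + 2·35 = 55; e = 53 − 55 = -2
x=40: ŷ = -15 + 2·40 = 65; e = 67.8 − 65 = 2.8
x=45: ŷ = -15 + 2·45 = 75; e = 70.2 − 75 = -4.8
x=50: ŷ = -15 + 2·50 = 85; e = 88 − 85 = 3
SSE = 0.36 + 1.96 + 0.04 + 4 + 7.84 + 23.04 + 9 = 46.24
s = √(46.24/5) = √9.248 ≈ 3.041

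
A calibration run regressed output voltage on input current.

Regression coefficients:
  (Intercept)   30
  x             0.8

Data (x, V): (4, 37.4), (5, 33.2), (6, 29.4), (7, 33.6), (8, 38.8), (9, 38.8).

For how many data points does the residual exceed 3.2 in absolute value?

2

x=4: V̂ = 30 + 0.8·4 = 33.2; r = 37.4 − 33.2 = 4.2
x=5: V̂ = 30 + 0.8·5 = 34; r = 33.2 − 34 = -0.8
x=6: V̂ = 30 + 0.8·6 = 34.8; r = 29.4 − 34.8 = -5.4
x=7: V̂ = 30 + 0.8·7 = 35.6; r = 33.6 − 35.6 = -2
x=8: V̂ = 30 + 0.8·8 = 36.4; r = 38.8 − 36.4 = 2.4
x=9: V̂ = 30 + 0.8·9 = 37.2; r = 38.8 − 37.2 = 1.6
|r| > 3.2: x=4 (|r|=4.2), x=6 (|r|=5.4) → 2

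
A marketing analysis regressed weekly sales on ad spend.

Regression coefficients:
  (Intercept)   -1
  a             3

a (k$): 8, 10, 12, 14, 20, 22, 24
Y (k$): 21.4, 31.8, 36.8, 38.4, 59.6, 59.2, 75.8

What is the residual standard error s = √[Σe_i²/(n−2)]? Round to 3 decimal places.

a=8: Ŷ = -1 + 3·8 = 23; e = 21.4 − 23 = -1.6
a=10: Ŷ = -1 + 3·10 = 29; e = 31.8 − 29 = 2.8
a=12: Ŷ = -1 + 3·12 = 35; e = 36.8 − 35 = 1.8
a=14: Ŷ = -1 + 3·14 = 41; e = 38.4 − 41 = -2.6
a=20: Ŷ = -1 + 3·20 = 59; e = 59.6 − 59 = 0.6
a=22: Ŷ = -1 + 3·22 = 65; e = 59.2 − 65 = -5.8
a=24: Ŷ = -1 + 3·24 = 71; e = 75.8 − 71 = 4.8
SSE = 2.56 + 7.84 + 3.24 + 6.76 + 0.36 + 33.64 + 23.04 = 77.44
s = √(77.44/5) = √15.488 ≈ 3.935

s = 3.935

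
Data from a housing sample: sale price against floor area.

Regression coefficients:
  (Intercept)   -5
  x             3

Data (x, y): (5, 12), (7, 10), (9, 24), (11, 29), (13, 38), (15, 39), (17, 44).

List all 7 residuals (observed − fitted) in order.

2, -6, 2, 1, 4, -1, -2

x=5: ŷ = -5 + 3·5 = 10; e = 12 − 10 = 2
x=7: ŷ = -5 + 3·7 = 16; e = 10 − 16 = -6
x=9: ŷ = -5 + 3·9 = 22; e = 24 − 22 = 2
x=11: ŷ = -5 + 3·11 = 28; e = 29 − 28 = 1
x=13: ŷ = -5 + 3·13 = 34; e = 38 − 34 = 4
x=15: ŷ = -5 + 3·15 = 40; e = 39 − 40 = -1
x=17: ŷ = -5 + 3·17 = 46; e = 44 − 46 = -2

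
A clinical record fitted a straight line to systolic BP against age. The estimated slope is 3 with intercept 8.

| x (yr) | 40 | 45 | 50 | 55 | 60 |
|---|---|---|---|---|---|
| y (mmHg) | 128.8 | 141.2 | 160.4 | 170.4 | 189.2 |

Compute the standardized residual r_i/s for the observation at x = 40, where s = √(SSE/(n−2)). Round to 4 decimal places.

x=40: ŷ = 8 + 3·40 = 128; r = 128.8 − 128 = 0.8
x=45: ŷ = 8 + 3·45 = 143; r = 141.2 − 143 = -1.8
x=50: ŷ = 8 + 3·50 = 158; r = 160.4 − 158 = 2.4
x=55: ŷ = 8 + 3·55 = 173; r = 170.4 − 173 = -2.6
x=60: ŷ = 8 + 3·60 = 188; r = 189.2 − 188 = 1.2
SSE = 0.64 + 3.24 + 5.76 + 6.76 + 1.44 = 17.84
s = √(17.84/3) = 2.43858
r/s = 0.8 / 2.43858 = 0.3281

0.3281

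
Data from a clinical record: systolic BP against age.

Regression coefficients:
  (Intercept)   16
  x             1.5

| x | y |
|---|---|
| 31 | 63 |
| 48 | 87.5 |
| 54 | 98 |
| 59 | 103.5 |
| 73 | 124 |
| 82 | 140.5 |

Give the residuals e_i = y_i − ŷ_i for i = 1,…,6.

0.5, -0.5, 1, -1, -1.5, 1.5

x=31: ŷ = 16 + 1.5·31 = 62.5; e = 63 − 62.5 = 0.5
x=48: ŷ = 16 + 1.5·48 = 88; e = 87.5 − 88 = -0.5
x=54: ŷ = 16 + 1.5·54 = 97; e = 98 − 97 = 1
x=59: ŷ = 16 + 1.5·59 = 104.5; e = 103.5 − 104.5 = -1
x=73: ŷ = 16 + 1.5·73 = 125.5; e = 124 − 125.5 = -1.5
x=82: ŷ = 16 + 1.5·82 = 139; e = 140.5 − 139 = 1.5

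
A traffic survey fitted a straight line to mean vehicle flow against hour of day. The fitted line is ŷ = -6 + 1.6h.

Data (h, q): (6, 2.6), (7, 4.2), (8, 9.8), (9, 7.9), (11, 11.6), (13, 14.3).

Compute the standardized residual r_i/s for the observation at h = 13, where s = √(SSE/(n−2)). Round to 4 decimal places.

h=6: ŷ = -6 + 1.6·6 = 3.6; r = 2.6 − 3.6 = -1
h=7: ŷ = -6 + 1.6·7 = 5.2; r = 4.2 − 5.2 = -1
h=8: ŷ = -6 + 1.6·8 = 6.8; r = 9.8 − 6.8 = 3
h=9: ŷ = -6 + 1.6·9 = 8.4; r = 7.9 − 8.4 = -0.5
h=11: ŷ = -6 + 1.6·11 = 11.6; r = 11.6 − 11.6 = 0
h=13: ŷ = -6 + 1.6·13 = 14.8; r = 14.3 − 14.8 = -0.5
SSE = 1 + 1 + 9 + 0.25 + 0 + 0.25 = 11.5
s = √(11.5/4) = 1.69558
r/s = -0.5 / 1.69558 = -0.2949

-0.2949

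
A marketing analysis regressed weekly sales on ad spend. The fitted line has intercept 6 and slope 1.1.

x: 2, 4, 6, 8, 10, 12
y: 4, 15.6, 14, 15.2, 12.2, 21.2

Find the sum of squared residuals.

x=2: ŷ = 6 + 1.1·2 = 8.2; r = 4 − 8.2 = -4.2
x=4: ŷ = 6 + 1.1·4 = 10.4; r = 15.6 − 10.4 = 5.2
x=6: ŷ = 6 + 1.1·6 = 12.6; r = 14 − 12.6 = 1.4
x=8: ŷ = 6 + 1.1·8 = 14.8; r = 15.2 − 14.8 = 0.4
x=10: ŷ = 6 + 1.1·10 = 17; r = 12.2 − 17 = -4.8
x=12: ŷ = 6 + 1.1·12 = 19.2; r = 21.2 − 19.2 = 2
SSE = 17.64 + 27.04 + 1.96 + 0.16 + 23.04 + 4 = 73.84

SSE = 73.84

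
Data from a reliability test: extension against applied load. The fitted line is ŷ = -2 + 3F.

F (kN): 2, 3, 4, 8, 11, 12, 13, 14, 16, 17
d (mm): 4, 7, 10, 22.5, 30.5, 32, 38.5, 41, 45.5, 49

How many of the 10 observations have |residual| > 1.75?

1

F=2: ŷ = -2 + 3·2 = 4; e = 4 − 4 = 0
F=3: ŷ = -2 + 3·3 = 7; e = 7 − 7 = 0
F=4: ŷ = -2 + 3·4 = 10; e = 10 − 10 = 0
F=8: ŷ = -2 + 3·8 = 22; e = 22.5 − 22 = 0.5
F=11: ŷ = -2 + 3·11 = 31; e = 30.5 − 31 = -0.5
F=12: ŷ = -2 + 3·12 = 34; e = 32 − 34 = -2
F=13: ŷ = -2 + 3·13 = 37; e = 38.5 − 37 = 1.5
F=14: ŷ = -2 + 3·14 = 40; e = 41 − 40 = 1
F=16: ŷ = -2 + 3·16 = 46; e = 45.5 − 46 = -0.5
F=17: ŷ = -2 + 3·17 = 49; e = 49 − 49 = 0
|e| > 1.75: F=12 (|e|=2) → 1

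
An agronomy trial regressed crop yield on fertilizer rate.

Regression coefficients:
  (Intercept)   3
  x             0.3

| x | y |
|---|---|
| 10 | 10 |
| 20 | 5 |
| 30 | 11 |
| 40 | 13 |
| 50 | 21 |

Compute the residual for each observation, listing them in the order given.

4, -4, -1, -2, 3

x=10: ŷ = 3 + 0.3·10 = 6; r = 10 − 6 = 4
x=20: ŷ = 3 + 0.3·20 = 9; r = 5 − 9 = -4
x=30: ŷ = 3 + 0.3·30 = 12; r = 11 − 12 = -1
x=40: ŷ = 3 + 0.3·40 = 15; r = 13 − 15 = -2
x=50: ŷ = 3 + 0.3·50 = 18; r = 21 − 18 = 3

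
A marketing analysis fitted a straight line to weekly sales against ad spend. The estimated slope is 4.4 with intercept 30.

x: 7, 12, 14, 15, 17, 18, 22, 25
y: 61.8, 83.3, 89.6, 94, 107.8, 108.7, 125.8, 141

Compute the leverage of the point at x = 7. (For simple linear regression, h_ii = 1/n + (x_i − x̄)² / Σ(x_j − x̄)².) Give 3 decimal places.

x̄ = (7 + 12 + 14 + 15 + 17 + 18 + 22 + 25)/8 = 16.25
Σ(x − x̄)² = 85.5625 + 18.0625 + 5.0625 + 1.5625 + 0.5625 + 3.0625 + 33.0625 + 76.5625 = 223.5
h = 1/8 + (-9.25)²/223.5 = 0.125 + 0.38283 = 0.508

h = 0.508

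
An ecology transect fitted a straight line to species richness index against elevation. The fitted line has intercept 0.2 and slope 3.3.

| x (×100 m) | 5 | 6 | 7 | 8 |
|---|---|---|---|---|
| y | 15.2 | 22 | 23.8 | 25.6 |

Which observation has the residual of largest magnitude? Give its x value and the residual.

x = 6, e = 2

x=5: ŷ = 0.2 + 3.3·5 = 16.7; e = 15.2 − 16.7 = -1.5
x=6: ŷ = 0.2 + 3.3·6 = 20; e = 22 − 20 = 2
x=7: ŷ = 0.2 + 3.3·7 = 23.3; e = 23.8 − 23.3 = 0.5
x=8: ŷ = 0.2 + 3.3·8 = 26.6; e = 25.6 − 26.6 = -1
Largest |e| is 2 at x = 6, residual 2.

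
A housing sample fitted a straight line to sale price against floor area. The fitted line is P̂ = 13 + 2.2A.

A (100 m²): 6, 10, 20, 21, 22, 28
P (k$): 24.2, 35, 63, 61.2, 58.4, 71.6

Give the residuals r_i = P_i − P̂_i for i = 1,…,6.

-2, 0, 6, 2, -3, -3

A=6: P̂ = 13 + 2.2·6 = 26.2; r = 24.2 − 26.2 = -2
A=10: P̂ = 13 + 2.2·10 = 35; r = 35 − 35 = 0
A=20: P̂ = 13 + 2.2·20 = 57; r = 63 − 57 = 6
A=21: P̂ = 13 + 2.2·21 = 59.2; r = 61.2 − 59.2 = 2
A=22: P̂ = 13 + 2.2·22 = 61.4; r = 58.4 − 61.4 = -3
A=28: P̂ = 13 + 2.2·28 = 74.6; r = 71.6 − 74.6 = -3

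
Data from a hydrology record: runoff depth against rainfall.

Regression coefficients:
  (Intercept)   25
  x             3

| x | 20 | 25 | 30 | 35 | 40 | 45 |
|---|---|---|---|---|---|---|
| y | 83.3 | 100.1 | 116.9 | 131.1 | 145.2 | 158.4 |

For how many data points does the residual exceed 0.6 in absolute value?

x=20: ŷ = 25 + 3·20 = 85; r = 83.3 − 85 = -1.7
x=25: ŷ = 25 + 3·25 = 100; r = 100.1 − 100 = 0.1
x=30: ŷ = 25 + 3·30 = 115; r = 116.9 − 115 = 1.9
x=35: ŷ = 25 + 3·35 = 130; r = 131.1 − 130 = 1.1
x=40: ŷ = 25 + 3·40 = 145; r = 145.2 − 145 = 0.2
x=45: ŷ = 25 + 3·45 = 160; r = 158.4 − 160 = -1.6
|r| > 0.6: x=20 (|r|=1.7), x=30 (|r|=1.9), x=35 (|r|=1.1), x=45 (|r|=1.6) → 4

4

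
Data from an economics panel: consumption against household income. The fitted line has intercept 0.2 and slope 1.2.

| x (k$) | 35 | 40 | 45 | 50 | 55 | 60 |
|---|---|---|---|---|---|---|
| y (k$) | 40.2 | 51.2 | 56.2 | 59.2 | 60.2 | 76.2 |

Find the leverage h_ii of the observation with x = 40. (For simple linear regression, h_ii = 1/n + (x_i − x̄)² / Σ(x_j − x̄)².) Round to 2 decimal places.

x̄ = (35 + 40 + 45 + 50 + 55 + 60)/6 = 47.5
Σ(x − x̄)² = 156.25 + 56.25 + 6.25 + 6.25 + 56.25 + 156.25 = 437.5
h = 1/6 + (-7.5)²/437.5 = 0.166667 + 0.128571 = 0.30

h = 0.30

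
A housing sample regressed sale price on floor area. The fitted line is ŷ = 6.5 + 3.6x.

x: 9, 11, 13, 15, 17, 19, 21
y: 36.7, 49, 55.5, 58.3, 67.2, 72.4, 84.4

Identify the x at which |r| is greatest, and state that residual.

x=9: ŷ = 6.5 + 3.6·9 = 38.9; r = 36.7 − 38.9 = -2.2
x=11: ŷ = 6.5 + 3.6·11 = 46.1; r = 49 − 46.1 = 2.9
x=13: ŷ = 6.5 + 3.6·13 = 53.3; r = 55.5 − 53.3 = 2.2
x=15: ŷ = 6.5 + 3.6·15 = 60.5; r = 58.3 − 60.5 = -2.2
x=17: ŷ = 6.5 + 3.6·17 = 67.7; r = 67.2 − 67.7 = -0.5
x=19: ŷ = 6.5 + 3.6·19 = 74.9; r = 72.4 − 74.9 = -2.5
x=21: ŷ = 6.5 + 3.6·21 = 82.1; r = 84.4 − 82.1 = 2.3
Largest |r| is 2.9 at x = 11, residual 2.9.

x = 11, r = 2.9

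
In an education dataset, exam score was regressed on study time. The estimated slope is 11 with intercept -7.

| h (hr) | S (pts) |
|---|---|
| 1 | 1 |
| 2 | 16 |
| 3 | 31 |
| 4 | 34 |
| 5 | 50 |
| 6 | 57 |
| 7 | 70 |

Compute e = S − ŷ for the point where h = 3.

ŷ = -7 + 11·3 = 26
e = 31 − 26 = 5

e = 5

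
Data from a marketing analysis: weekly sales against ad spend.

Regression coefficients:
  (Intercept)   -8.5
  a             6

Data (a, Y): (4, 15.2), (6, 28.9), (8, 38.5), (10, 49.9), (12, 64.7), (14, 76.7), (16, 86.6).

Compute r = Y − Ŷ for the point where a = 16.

Ŷ = -8.5 + 6·16 = 87.5
r = 86.6 − 87.5 = -0.9

r = -0.9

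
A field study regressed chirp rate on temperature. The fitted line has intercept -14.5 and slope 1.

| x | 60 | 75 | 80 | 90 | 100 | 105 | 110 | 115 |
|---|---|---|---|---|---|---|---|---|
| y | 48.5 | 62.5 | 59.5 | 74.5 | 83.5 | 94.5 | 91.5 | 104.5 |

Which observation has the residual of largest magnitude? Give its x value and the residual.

x=60: ŷ = -14.5 + 60 = 45.5; r = 48.5 − 45.5 = 3
x=75: ŷ = -14.5 + 75 = 60.5; r = 62.5 − 60.5 = 2
x=80: ŷ = -14.5 + 80 = 65.5; r = 59.5 − 65.5 = -6
x=90: ŷ = -14.5 + 90 = 75.5; r = 74.5 − 75.5 = -1
x=100: ŷ = -14.5 + 100 = 85.5; r = 83.5 − 85.5 = -2
x=105: ŷ = -14.5 + 105 = 90.5; r = 94.5 − 90.5 = 4
x=110: ŷ = -14.5 + 110 = 95.5; r = 91.5 − 95.5 = -4
x=115: ŷ = -14.5 + 115 = 100.5; r = 104.5 − 100.5 = 4
Largest |r| is 6 at x = 80, residual -6.

x = 80, r = -6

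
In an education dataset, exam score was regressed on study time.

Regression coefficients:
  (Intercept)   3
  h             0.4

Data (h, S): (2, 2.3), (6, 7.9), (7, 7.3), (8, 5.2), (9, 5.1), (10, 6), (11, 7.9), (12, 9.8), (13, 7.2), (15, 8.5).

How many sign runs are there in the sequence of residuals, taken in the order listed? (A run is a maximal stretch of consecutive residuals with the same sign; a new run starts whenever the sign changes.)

5 runs

h=2: Ŝ = 3 + 0.4·2 = 3.8; e = 2.3 − 3.8 = -1.5
h=6: Ŝ = 3 + 0.4·6 = 5.4; e = 7.9 − 5.4 = 2.5
h=7: Ŝ = 3 + 0.4·7 = 5.8; e = 7.3 − 5.8 = 1.5
h=8: Ŝ = 3 + 0.4·8 = 6.2; e = 5.2 − 6.2 = -1
h=9: Ŝ = 3 + 0.4·9 = 6.6; e = 5.1 − 6.6 = -1.5
h=10: Ŝ = 3 + 0.4·10 = 7; e = 6 − 7 = -1
h=11: Ŝ = 3 + 0.4·11 = 7.4; e = 7.9 − 7.4 = 0.5
h=12: Ŝ = 3 + 0.4·12 = 7.8; e = 9.8 − 7.8 = 2
h=13: Ŝ = 3 + 0.4·13 = 8.2; e = 7.2 − 8.2 = -1
h=15: Ŝ = 3 + 0.4·15 = 9; e = 8.5 − 9 = -0.5
Signs: − + + − − − + + − −
Runs: −×1, +×2, −×3, +×2, −×2 → 5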